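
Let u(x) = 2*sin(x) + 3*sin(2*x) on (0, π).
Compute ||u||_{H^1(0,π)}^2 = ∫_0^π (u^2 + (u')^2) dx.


||u||_{H^1(0,π)}^2 = 53*π/2

u'(x) = 2*cos(x) + 6*cos(2*x).
Expand u² and (u')² and integrate term by term on (0, π), using: for integers n ≥ 1, ∫_0^π sin²(nx) dx = ∫_0^π cos²(nx) dx = π/2; for n ≠ n', ∫_0^π sin(nx)sin(n'x) dx = ∫_0^π cos(nx)cos(n'x) dx = 0; and by product-to-sum, ∫_0^π sin(nx)cos(n'x) dx = ½∫_0^π [sin((n+n')x) + sin((n−n')x)] dx, which is 0 when n+n' is even and 2n/(n²−n'²) when n+n' is odd (it need not vanish on (0, π)).
  u² squared terms: (2)²·∫sin(x)² dx = 4·π/2 = 2*π;  (3)²·∫sin(2x)² dx = 9·π/2 = 9*π/2.
  u² cross terms: 2·(2)·(3)·∫sin(x)·sin(2x) dx = 12·(0) = 0.
  So ∫_0^π u² dx = 2*π + 9*π/2 + 0 = 13*π/2.
  (u')² squared terms: (2)²·∫cos(x)² dx = 4·π/2 = 2*π;  (6)²·∫cos(2x)² dx = 36·π/2 = 18*π.
  (u')² cross terms: 2·(2)·(6)·∫cos(x)·cos(2x) dx = 24·(0) = 0.
  So ∫_0^π (u')² dx = 2*π + 18*π + 0 = 20*π.
||u||_{H^1}^2 = (13*π/2) + (20*π) = 53*π/2.


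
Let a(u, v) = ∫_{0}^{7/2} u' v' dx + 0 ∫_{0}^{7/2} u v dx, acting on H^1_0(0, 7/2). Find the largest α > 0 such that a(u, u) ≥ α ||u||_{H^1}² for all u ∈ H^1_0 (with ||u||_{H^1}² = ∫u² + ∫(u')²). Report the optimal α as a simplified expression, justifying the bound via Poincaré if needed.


α = 4*π^2/(4*π^2 + 49)

Coercivity of a(·,·) on H^1_0(0, 7/2) means a(u, u) ≥ α ||u||_{H^1}² for every u ∈ H^1_0.
The interval has length L = 7/2, and Poincaré/coercivity depend only on L. Here a(u, u) = ∫(u')² + (0)·∫u².
Here c = 0, so a(u,u) = ∫(u')² alone. The condition a(u,u) ≥ α||u||_{H^1}² reads (1−α)∫(u')² ≥ (α−c)∫u². Any admissible α is ≤ 1 (rapidly oscillating u have ∫u²/∫(u')² → 0), and α = 1 would force 0 ≥ (1−c)∫u², impossible since c < 1; so 1−α > 0. By the sharp Poincaré inequality on H^1_0 of an interval of length L, ∫(u')² ≥ (π/L)²∫u² with equality for the first sine mode sin(π(x−x₀)/L) (x₀ the left endpoint), so the inequality holds for all u iff (1−α)(π/L)² ≥ α − c, i.e. α ≤ ((π/L)² + c)/((π/L)² + 1) = (1 + c(L/π)²)/(1 + (L/π)²). (Direct route, valid since c ≤ 0: Poincaré gives c∫u² ≥ c(L/π)²∫(u')², so a(u,u) ≥ (1 + c(L/π)²)∫(u')², while ||u||_{H^1}² ≤ (1 + (L/π)²)∫(u')²; dividing yields the same α.) With (π/L)² = 4*π^2/49 and c = 0, the largest admissible constant is α = ((π/L)² + c)/((π/L)² + 1).
Simplifying, α = 4*π^2/(4*π^2 + 49).


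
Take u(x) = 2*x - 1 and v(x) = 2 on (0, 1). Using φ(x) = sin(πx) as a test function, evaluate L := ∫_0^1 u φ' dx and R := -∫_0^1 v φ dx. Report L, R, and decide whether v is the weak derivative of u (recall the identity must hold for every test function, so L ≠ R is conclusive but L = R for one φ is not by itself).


LHS = -4/π, RHS = -4/π. Yes, v = u' weakly.

u(x) = 2*x - 1, classical derivative u'(x) = 2.
φ(x) = sin(πx), so φ'(x) = π*cos(π*x).
Note φ(0) = φ(1) = 0, so the boundary term u·φ vanishes.
LHS = ∫_0^1 u(x) φ'(x) dx = ∫_0^1 (2*π*x*cos(π*x) - π*cos(π*x)) dx. Term by term:
  ∫_0^1 -π*cos(π*x) dx = 0;  ∫_0^1 2*π*x*cos(π*x) dx = -4/π.
Sum: 0 − 4/π = -4/π.
So LHS = -4/π.
∫_0^1 v(x) φ(x) dx = ∫_0^1 (2*sin(π*x)) dx. Term by term:
  ∫_0^1 2*sin(π*x) dx = 4/π.
So RHS = -∫_0^1 v(x) φ(x) dx = -4/π.
LHS = RHS, so the identity holds for this test φ.
Moreover u is smooth here and v(x) = u'(x) = 2 pointwise, so the identity holds for every test function. Hence v is the weak derivative of u.


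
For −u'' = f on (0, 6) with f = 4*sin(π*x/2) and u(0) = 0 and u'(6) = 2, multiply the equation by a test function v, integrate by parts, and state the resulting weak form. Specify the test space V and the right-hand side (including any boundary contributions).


V = {v ∈ H^1(0, 6) : v(0) = 0} (test functions vanish at x = 0 where u is specified); weak form: ∫_0^6 u'v' dx = ∫_0^6 (4*sin(π*x/2)) v dx + 2·v(6) for all v ∈ V.

Multiply both sides by a test function v and integrate from 0 to 6:
  ∫_0^6 −u''(x) v(x) dx = ∫_0^6 f(x) v(x) dx.
Integrate the LHS by parts once:
  ∫_0^6 −u'' v dx = −[u'(x) v(x)]_0^6 + ∫_0^6 u'(x) v'(x) dx.
Thus ∫_0^6 u'(x) v'(x) dx = ∫_0^6 f(x) v(x) dx + [u'(x) v(x)]_0^6.
Choose V so that boundary terms are either known or forced to vanish.
Mixed BC: u(0) = 0 (Dirichlet) and u'(6) = 2 (Neumann). Define V = {v ∈ H^1(0, 6) : v(0) = 0}. Then [u' v]_0^6 = u'(6)·v(6) − u'(0)·0 = 2·v(6).
Weak formulation: find u (satisfying any essential BC) such that ∫_0^6 u'(x) v'(x) dx = ∫_0^6 f v dx + 2·v(6) for all v ∈ V (Dirichlet at 0 absorbed into V; Neumann datum at x = 6 contributes the boundary term).
Substituting f(x) = 4*sin(π*x/2), the right-hand side is ∫_0^6 (4*sin(π*x/2)) v dx + 2·v(6).


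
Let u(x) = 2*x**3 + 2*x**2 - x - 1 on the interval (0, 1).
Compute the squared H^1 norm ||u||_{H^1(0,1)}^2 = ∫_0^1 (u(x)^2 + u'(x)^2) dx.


||u||_{H^1}^2 = 1936/105

The H^1 norm (squared) on an interval (0, L) is
  ||u||_{H^1}^2 = ∫_0^L u(x)^2 dx + ∫_0^L u'(x)^2 dx.
Compute u'(x) = 6*x**2 + 4*x - 1.
Then u(x)^2 = 4*x**6 + 8*x**5 - 8*x**3 - 3*x**2 + 2*x + 1 and u'(x)^2 = 36*x**4 + 48*x**3 + 4*x**2 - 8*x + 1.
Integrate each monomial from 0 to 1 using ∫_0^1 c·x^n dx = c·1^(n+1)/(n+1):
  ∫_0^1 u(x)^2 dx = ∫_0^1 (4*x^6 + 8*x^5 - 8*x^3 - 3*x^2 + 2*x + 1) dx. Term by term:
    ∫_0^1 4*x^6 dx = 4/7;  ∫_0^1 8*x^5 dx = 4/3;  ∫_0^1 -8*x^3 dx = -2;
    ∫_0^1 -3*x^2 dx = -1;  ∫_0^1 2*x dx = 1;  ∫_0^1 1 dx = 1.
  Sum: 4/7 + 4/3 − 2 − 1 + 1 + 1 = 19/21.
  ∫_0^1 u'(x)^2 dx = ∫_0^1 (36*x^4 + 48*x^3 + 4*x^2 - 8*x + 1) dx. Term by term:
    ∫_0^1 36*x^4 dx = 36/5;  ∫_0^1 48*x^3 dx = 12;  ∫_0^1 4*x^2 dx = 4/3;
    ∫_0^1 -8*x dx = -4;  ∫_0^1 1 dx = 1.
  Sum: 36/5 + 12 + 4/3 − 4 + 1 = 263/15.
Adding: ||u||_{H^1}^2 = 19/21 + 263/15 = 1936/105.


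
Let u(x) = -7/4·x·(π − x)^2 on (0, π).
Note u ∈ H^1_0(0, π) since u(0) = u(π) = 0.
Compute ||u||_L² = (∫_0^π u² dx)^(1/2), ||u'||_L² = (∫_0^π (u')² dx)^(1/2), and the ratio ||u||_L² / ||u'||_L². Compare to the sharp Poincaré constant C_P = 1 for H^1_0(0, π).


||u||_L² / ||u'||_L² = sqrt(14)*π/14 < C_P = 1.

u(x) = -7/4·x·(π − x)^2, so u'(x) = 7*(π - 3*x)*(x - π)/4.
u(x) = -7/4·x·(π − x)^2 vanishes at x = 0 and x = π, so u ∈ H^1_0(0, π). Differentiate via the product rule and integrate the resulting polynomials term by term.
  ∫_0^π u² dx = ∫_0^π (49*x^6/16 - 49*π*x^5/4 + 147*π^2*x^4/8 - 49*π^3*x^3/4 + 49*π^4*x^2/16) dx. Term by term:
    ∫_0^π 49*x^6/16 dx = 7*π^7/16;  ∫_0^π -49*π*x^5/4 dx = -49*π^7/24;  ∫_0^π 147*π^2*x^4/8 dx = 147*π^7/40;
    ∫_0^π -49*π^3*x^3/4 dx = -49*π^7/16;  ∫_0^π 49*π^4*x^2/16 dx = 49*π^7/48.
  Sum: 7*π^7/16 − 49*π^7/24 + 147*π^7/40 − 49*π^7/16 + 49*π^7/48 = 7*π^7/240.
  ∫_0^π (u')² dx = ∫_0^π (441*x^4/16 - 147*π*x^3/2 + 539*π^2*x^2/8 - 49*π^3*x/2 + 49*π^4/16) dx. Term by term:
    ∫_0^π 441*x^4/16 dx = 441*π^5/80;  ∫_0^π -147*π*x^3/2 dx = -147*π^5/8;  ∫_0^π 539*π^2*x^2/8 dx = 539*π^5/24;
    ∫_0^π -49*π^3*x/2 dx = -49*π^5/4;  ∫_0^π 49*π^4/16 dx = 49*π^5/16.
  Sum: 441*π^5/80 − 147*π^5/8 + 539*π^5/24 − 49*π^5/4 + 49*π^5/16 = 49*π^5/120.
∫_0^π u² dx = 7*π^7/240, so ||u||_L² = sqrt(105)*π^(7/2)/60.
∫_0^π (u')² dx = 49*π^5/120, so ||u'||_L² = 7*sqrt(30)*π^(5/2)/60.
Ratio ||u||_L² / ||u'||_L² = sqrt(14)*π/14.
Sharp Poincaré constant on H^1_0(0, π) is C_P = L/π = 1, achieved by sin(x).
A polynomial bump cannot attain the sharp Poincaré constant (only the first sine eigenfunction does), so the ratio is strictly less than C_P, consistent with ||u||_L² ≤ C_P ||u'||_L².


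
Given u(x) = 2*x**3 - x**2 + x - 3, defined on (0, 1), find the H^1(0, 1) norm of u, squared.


||u||_{H^1}^2 = 789/70

The H^1 norm (squared) on an interval (0, L) is
  ||u||_{H^1}^2 = ∫_0^L u(x)^2 dx + ∫_0^L u'(x)^2 dx.
Compute u'(x) = 6*x**2 - 2*x + 1.
Then u(x)^2 = 4*x**6 - 4*x**5 + 5*x**4 - 14*x**3 + 7*x**2 - 6*x + 9 and u'(x)^2 = 36*x**4 - 24*x**3 + 16*x**2 - 4*x + 1.
Integrate each monomial from 0 to 1 using ∫_0^1 c·x^n dx = c·1^(n+1)/(n+1):
  ∫_0^1 u(x)^2 dx = ∫_0^1 (4*x^6 - 4*x^5 + 5*x^4 - 14*x^3 + 7*x^2 - 6*x + 9) dx. Term by term:
    ∫_0^1 4*x^6 dx = 4/7;  ∫_0^1 -4*x^5 dx = -2/3;  ∫_0^1 5*x^4 dx = 1;
    ∫_0^1 -14*x^3 dx = -7/2;  ∫_0^1 7*x^2 dx = 7/3;  ∫_0^1 -6*x dx = -3;
    ∫_0^1 9 dx = 9.
  Sum: 4/7 − 2/3 + 1 − 7/2 + 7/3 − 3 + 9 = 241/42.
  ∫_0^1 u'(x)^2 dx = ∫_0^1 (36*x^4 - 24*x^3 + 16*x^2 - 4*x + 1) dx. Term by term:
    ∫_0^1 36*x^4 dx = 36/5;  ∫_0^1 -24*x^3 dx = -6;  ∫_0^1 16*x^2 dx = 16/3;
    ∫_0^1 -4*x dx = -2;  ∫_0^1 1 dx = 1.
  Sum: 36/5 − 6 + 16/3 − 2 + 1 = 83/15.
Adding: ||u||_{H^1}^2 = 241/42 + 83/15 = 789/70.


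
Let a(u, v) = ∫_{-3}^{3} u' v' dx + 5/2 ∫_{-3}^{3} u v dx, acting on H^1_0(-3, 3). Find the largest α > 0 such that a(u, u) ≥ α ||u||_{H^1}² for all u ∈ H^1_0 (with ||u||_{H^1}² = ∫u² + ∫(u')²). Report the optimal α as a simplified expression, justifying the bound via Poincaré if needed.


α = 1

Coercivity of a(·,·) on H^1_0(-3, 3) means a(u, u) ≥ α ||u||_{H^1}² for every u ∈ H^1_0.
The interval has length L = 6, and Poincaré/coercivity depend only on L. Here a(u, u) = ∫(u')² + (5/2)·∫u².
Here c = 5/2 ≥ 1, so a(u,u) = ∫(u')² + c∫u² ≥ ∫(u')² + ∫u² = ||u||_{H^1}², i.e. α = 1 works. No larger α is possible: a(u,u) ≥ α||u||_{H^1}² means (1−α)∫(u')² ≥ (α−c)∫u², and for the modes u_n = sin(nπ(x−x₀)/L) (x₀ the left endpoint) one has ∫u_n²/∫(u_n')² = (L/(nπ))² → 0, so a(u_n,u_n)/||u_n||_{H^1}² → 1. Hence the optimal constant is α = 1.
Therefore α = 1.


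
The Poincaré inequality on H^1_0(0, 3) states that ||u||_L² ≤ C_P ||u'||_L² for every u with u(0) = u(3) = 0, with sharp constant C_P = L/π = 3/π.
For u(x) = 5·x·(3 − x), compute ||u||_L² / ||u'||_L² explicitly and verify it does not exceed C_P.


||u||_L² / ||u'||_L² = 3*sqrt(10)/10 < C_P = 3/π.

u(x) = 5·x·(3 − x), so u'(x) = 15 - 10*x.
u(x) = 5·x·(3 − x) vanishes at x = 0 and x = 3, so u ∈ H^1_0(0, 3). Differentiate via the product rule and integrate the resulting polynomials term by term.
  ∫_0^3 u² dx = ∫_0^3 (25*x^4 - 150*x^3 + 225*x^2) dx. Term by term:
    ∫_0^3 25*x^4 dx = 1215;  ∫_0^3 -150*x^3 dx = -6075/2;  ∫_0^3 225*x^2 dx = 2025.
  Sum: 1215 − 6075/2 + 2025 = 405/2.
  ∫_0^3 (u')² dx = ∫_0^3 (100*x^2 - 300*x + 225) dx. Term by term:
    ∫_0^3 100*x^2 dx = 900;  ∫_0^3 -300*x dx = -1350;  ∫_0^3 225 dx = 675.
  Sum: 900 − 1350 + 675 = 225.
∫_0^3 u² dx = 405/2, so ||u||_L² = 9*sqrt(10)/2.
∫_0^3 (u')² dx = 225, so ||u'||_L² = 15.
Ratio ||u||_L² / ||u'||_L² = 3*sqrt(10)/10.
Sharp Poincaré constant on H^1_0(0, 3) is C_P = L/π = 3/π, achieved by sin(π/3·x).
A polynomial bump cannot attain the sharp Poincaré constant (only the first sine eigenfunction does), so the ratio is strictly less than C_P, consistent with ||u||_L² ≤ C_P ||u'||_L².


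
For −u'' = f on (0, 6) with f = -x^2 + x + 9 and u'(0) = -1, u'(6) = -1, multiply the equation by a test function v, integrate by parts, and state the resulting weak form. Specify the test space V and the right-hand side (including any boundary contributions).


V = H^1(0, 6) (v unrestricted at boundary; u is determined up to an additive constant); weak form: ∫_0^6 u'v' dx = ∫_0^6 (-x^2 + x + 9) v dx − v(6) + v(0) for all v ∈ V.

Multiply both sides by a test function v and integrate from 0 to 6:
  ∫_0^6 −u''(x) v(x) dx = ∫_0^6 f(x) v(x) dx.
Integrate the LHS by parts once:
  ∫_0^6 −u'' v dx = −[u'(x) v(x)]_0^6 + ∫_0^6 u'(x) v'(x) dx.
Thus ∫_0^6 u'(x) v'(x) dx = ∫_0^6 f(x) v(x) dx + [u'(x) v(x)]_0^6.
Choose V so that boundary terms are either known or forced to vanish.
u has inhomogeneous Neumann u'(0) = -1, u'(6) = -1. [u' v]_0^6 = (-1)·v(6) − (-1)·v(0) = − v(6) + v(0). Take V = H^1(0, 6); boundary term becomes part of RHS.
Weak formulation: find u (satisfying any essential BC) such that ∫_0^6 u'(x) v'(x) dx = ∫_0^6 f v dx − v(6) + v(0) for all v ∈ V (Neumann data are natural BCs: they enter the RHS as boundary terms).
Substituting f(x) = -x^2 + x + 9, the right-hand side is ∫_0^6 (-x^2 + x + 9) v dx − v(6) + v(0).
Compatibility check (pure Neumann): taking v ≡ 1 ∈ V gives 0 = ∫_0^6 f dx + (-1) − (-1), i.e. ∫_0^6 f dx must equal u'(0) − u'(6) = 0. Indeed ∫_0^6 (-x^2 + x + 9) dx = 0, so the data are compatible. The solution is then unique only up to an additive constant (fix it e.g. by requiring ∫_0^6 u dx = 0).


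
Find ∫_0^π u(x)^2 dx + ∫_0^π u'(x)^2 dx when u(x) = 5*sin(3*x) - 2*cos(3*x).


||u||_{H^1(0,π)}^2 = 145*π

u'(x) = 6*sin(3*x) + 15*cos(3*x).
Expand u² and (u')² and integrate term by term on (0, π), using: for integers n ≥ 1, ∫_0^π sin²(nx) dx = ∫_0^π cos²(nx) dx = π/2; for n ≠ n', ∫_0^π sin(nx)sin(n'x) dx = ∫_0^π cos(nx)cos(n'x) dx = 0; and by product-to-sum, ∫_0^π sin(nx)cos(n'x) dx = ½∫_0^π [sin((n+n')x) + sin((n−n')x)] dx, which is 0 when n+n' is even and 2n/(n²−n'²) when n+n' is odd (it need not vanish on (0, π)).
  u² squared terms: (-2)²·∫cos(3x)² dx = 4·π/2 = 2*π;  (5)²·∫sin(3x)² dx = 25·π/2 = 25*π/2.
  u² cross terms: 2·(-2)·(5)·∫cos(3x)·sin(3x) dx = -20·(0) = 0.
  So ∫_0^π u² dx = 2*π + 25*π/2 + 0 = 29*π/2.
  (u')² squared terms: (6)²·∫sin(3x)² dx = 36·π/2 = 18*π;  (15)²·∫cos(3x)² dx = 225·π/2 = 225*π/2.
  (u')² cross terms: 2·(6)·(15)·∫sin(3x)·cos(3x) dx = 180·(0) = 0.
  So ∫_0^π (u')² dx = 18*π + 225*π/2 + 0 = 261*π/2.
||u||_{H^1}^2 = (29*π/2) + (261*π/2) = 145*π.


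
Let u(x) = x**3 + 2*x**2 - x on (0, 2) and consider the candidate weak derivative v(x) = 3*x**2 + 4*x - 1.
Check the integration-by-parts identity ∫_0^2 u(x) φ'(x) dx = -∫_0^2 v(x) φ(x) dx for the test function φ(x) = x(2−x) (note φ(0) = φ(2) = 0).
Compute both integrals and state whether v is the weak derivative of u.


LHS = -44/5, RHS = -44/5. Yes, v = u' weakly.

u(x) = x**3 + 2*x**2 - x, classical derivative u'(x) = 3*x**2 + 4*x - 1.
φ(x) = x(2−x), so φ'(x) = 2 - 2*x.
Note φ(0) = φ(2) = 0, so the boundary term u·φ vanishes.
LHS = ∫_0^2 u(x) φ'(x) dx = ∫_0^2 (-2*x^4 - 2*x^3 + 6*x^2 - 2*x) dx. Term by term:
  ∫_0^2 -2*x^4 dx = -64/5;  ∫_0^2 -2*x^3 dx = -8;  ∫_0^2 6*x^2 dx = 16;
  ∫_0^2 -2*x dx = -4.
Sum: -64/5 − 8 + 16 − 4 = -44/5.
So LHS = -44/5.
∫_0^2 v(x) φ(x) dx = ∫_0^2 (-3*x^4 + 2*x^3 + 9*x^2 - 2*x) dx. Term by term:
  ∫_0^2 -3*x^4 dx = -96/5;  ∫_0^2 2*x^3 dx = 8;  ∫_0^2 9*x^2 dx = 24;
  ∫_0^2 -2*x dx = -4.
Sum: -96/5 + 8 + 24 − 4 = 44/5.
So RHS = -∫_0^2 v(x) φ(x) dx = -44/5.
LHS = RHS, so the identity holds for this test φ.
Moreover u is smooth here and v(x) = u'(x) = 3*x**2 + 4*x - 1 pointwise, so the identity holds for every test function. Hence v is the weak derivative of u.


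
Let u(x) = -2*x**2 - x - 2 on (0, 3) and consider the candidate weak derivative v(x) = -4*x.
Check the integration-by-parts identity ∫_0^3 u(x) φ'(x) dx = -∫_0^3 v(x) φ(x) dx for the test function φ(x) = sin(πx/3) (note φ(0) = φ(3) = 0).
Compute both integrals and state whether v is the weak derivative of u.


LHS = 42/π, RHS = 36/π. No, v is not the weak derivative of u.

u(x) = -2*x**2 - x - 2, classical derivative u'(x) = -4*x - 1.
φ(x) = sin(πx/3), so φ'(x) = π*cos(π*x/3)/3.
Note φ(0) = φ(3) = 0, so the boundary term u·φ vanishes.
LHS = ∫_0^3 u(x) φ'(x) dx = ∫_0^3 (-2*π*x^2*cos(π*x/3)/3 - π*x*cos(π*x/3)/3 - 2*π*cos(π*x/3)/3) dx. Term by term:
  ∫_0^3 -2*π*cos(π*x/3)/3 dx = 0;  ∫_0^3 -2*π*x^2*cos(π*x/3)/3 dx = 36/π;  ∫_0^3 -π*x*cos(π*x/3)/3 dx = 6/π.
Sum: 0 + 36/π + 6/π = 42/π.
So LHS = 42/π.
∫_0^3 v(x) φ(x) dx = ∫_0^3 (-4*x*sin(π*x/3)) dx. Term by term:
  ∫_0^3 -4*x*sin(π*x/3) dx = -36/π.
So RHS = -∫_0^3 v(x) φ(x) dx = 36/π.
LHS − RHS = 6/π ≠ 0, so the identity fails.
(For a valid weak derivative the identity must hold for EVERY test function, in particular this one. The failure shows v is NOT the weak derivative of u.)
Correct weak derivative would be u'(x) = -4*x - 1.


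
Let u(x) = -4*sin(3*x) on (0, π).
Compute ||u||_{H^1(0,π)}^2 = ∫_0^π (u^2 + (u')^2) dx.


||u||_{H^1(0,π)}^2 = 80*π

u'(x) = -12*cos(3*x).
Expand u² and (u')² and integrate term by term on (0, π), using: for integers n ≥ 1, ∫_0^π sin²(nx) dx = ∫_0^π cos²(nx) dx = π/2; for n ≠ n', ∫_0^π sin(nx)sin(n'x) dx = ∫_0^π cos(nx)cos(n'x) dx = 0; and by product-to-sum, ∫_0^π sin(nx)cos(n'x) dx = ½∫_0^π [sin((n+n')x) + sin((n−n')x)] dx, which is 0 when n+n' is even and 2n/(n²−n'²) when n+n' is odd (it need not vanish on (0, π)).
  u² squared terms: (-4)²·∫sin(3x)² dx = 16·π/2 = 8*π.
  So ∫_0^π u² dx = 8*π.
  (u')² squared terms: (-12)²·∫cos(3x)² dx = 144·π/2 = 72*π.
  So ∫_0^π (u')² dx = 72*π.
||u||_{H^1}^2 = (8*π) + (72*π) = 80*π.


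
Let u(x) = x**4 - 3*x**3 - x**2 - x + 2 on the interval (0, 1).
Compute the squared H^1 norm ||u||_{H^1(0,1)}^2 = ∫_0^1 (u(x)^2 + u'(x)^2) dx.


||u||_{H^1}^2 = 28157/1260

The H^1 norm (squared) on an interval (0, L) is
  ||u||_{H^1}^2 = ∫_0^L u(x)^2 dx + ∫_0^L u'(x)^2 dx.
Compute u'(x) = 4*x**3 - 9*x**2 - 2*x - 1.
Then u(x)^2 = x**8 - 6*x**7 + 7*x**6 + 4*x**5 + 11*x**4 - 10*x**3 - 3*x**2 - 4*x + 4 and u'(x)^2 = 16*x**6 - 72*x**5 + 65*x**4 + 28*x**3 + 22*x**2 + 4*x + 1.
Integrate each monomial from 0 to 1 using ∫_0^1 c·x^n dx = c·1^(n+1)/(n+1):
  ∫_0^1 u(x)^2 dx = ∫_0^1 (x^8 - 6*x^7 + 7*x^6 + 4*x^5 + 11*x^4 - 10*x^3 - 3*x^2 - 4*x + 4) dx. Term by term:
    ∫_0^1 x^8 dx = 1/9;  ∫_0^1 -6*x^7 dx = -3/4;  ∫_0^1 7*x^6 dx = 1;
    ∫_0^1 4*x^5 dx = 2/3;  ∫_0^1 11*x^4 dx = 11/5;  ∫_0^1 -10*x^3 dx = -5/2;
    ∫_0^1 -3*x^2 dx = -1;  ∫_0^1 -4*x dx = -2;  ∫_0^1 4 dx = 4.
  Sum: 1/9 − 3/4 + 1 + 2/3 + 11/5 − 5/2 − 1 − 2 + 4 = 311/180.
  ∫_0^1 u'(x)^2 dx = ∫_0^1 (16*x^6 - 72*x^5 + 65*x^4 + 28*x^3 + 22*x^2 + 4*x + 1) dx. Term by term:
    ∫_0^1 16*x^6 dx = 16/7;  ∫_0^1 -72*x^5 dx = -12;  ∫_0^1 65*x^4 dx = 13;
    ∫_0^1 28*x^3 dx = 7;  ∫_0^1 22*x^2 dx = 22/3;  ∫_0^1 4*x dx = 2;
    ∫_0^1 1 dx = 1.
  Sum: 16/7 − 12 + 13 + 7 + 22/3 + 2 + 1 = 433/21.
Adding: ||u||_{H^1}^2 = 311/180 + 433/21 = 28157/1260.


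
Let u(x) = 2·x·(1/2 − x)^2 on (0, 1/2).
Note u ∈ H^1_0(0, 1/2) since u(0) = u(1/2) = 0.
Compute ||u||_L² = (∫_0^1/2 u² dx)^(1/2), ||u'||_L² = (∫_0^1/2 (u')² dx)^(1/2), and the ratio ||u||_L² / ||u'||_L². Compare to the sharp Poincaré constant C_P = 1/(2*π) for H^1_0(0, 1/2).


||u||_L² / ||u'||_L² = sqrt(14)/28 < C_P = 1/(2*π).

u(x) = 2·x·(1/2 − x)^2, so u'(x) = (x - 1/2)*(6*x - 1).
u(x) = 2·x·(1/2 − x)^2 vanishes at x = 0 and x = 1/2, so u ∈ H^1_0(0, 1/2). Differentiate via the product rule and integrate the resulting polynomials term by term.
  ∫_0^1/2 u² dx = ∫_0^1/2 (4*x^6 - 8*x^5 + 6*x^4 - 2*x^3 + x^2/4) dx. Term by term:
    ∫_0^1/2 4*x^6 dx = 1/224;  ∫_0^1/2 -8*x^5 dx = -1/48;  ∫_0^1/2 6*x^4 dx = 3/80;
    ∫_0^1/2 -2*x^3 dx = -1/32;  ∫_0^1/2 x^2/4 dx = 1/96.
  Sum: 1/224 − 1/48 + 3/80 − 1/32 + 1/96 = 1/3360.
  ∫_0^1/2 (u')² dx = ∫_0^1/2 (36*x^4 - 48*x^3 + 22*x^2 - 4*x + 1/4) dx. Term by term:
    ∫_0^1/2 36*x^4 dx = 9/40;  ∫_0^1/2 -48*x^3 dx = -3/4;  ∫_0^1/2 22*x^2 dx = 11/12;
    ∫_0^1/2 -4*x dx = -1/2;  ∫_0^1/2 1/4 dx = 1/8.
  Sum: 9/40 − 3/4 + 11/12 − 1/2 + 1/8 = 1/60.
∫_0^1/2 u² dx = 1/3360, so ||u||_L² = sqrt(210)/840.
∫_0^1/2 (u')² dx = 1/60, so ||u'||_L² = sqrt(15)/30.
Ratio ||u||_L² / ||u'||_L² = sqrt(14)/28.
Sharp Poincaré constant on H^1_0(0, 1/2) is C_P = L/π = 1/(2*π), achieved by sin(2*π·x).
A polynomial bump cannot attain the sharp Poincaré constant (only the first sine eigenfunction does), so the ratio is strictly less than C_P, consistent with ||u||_L² ≤ C_P ||u'||_L².


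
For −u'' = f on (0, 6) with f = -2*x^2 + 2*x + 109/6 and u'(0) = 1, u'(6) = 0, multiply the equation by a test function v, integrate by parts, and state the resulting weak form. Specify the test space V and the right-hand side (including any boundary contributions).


V = H^1(0, 6) (v unrestricted at boundary; u is determined up to an additive constant); weak form: ∫_0^6 u'v' dx = ∫_0^6 (-2*x^2 + 2*x + 109/6) v dx − v(0) for all v ∈ V.

Multiply both sides by a test function v and integrate from 0 to 6:
  ∫_0^6 −u''(x) v(x) dx = ∫_0^6 f(x) v(x) dx.
Integrate the LHS by parts once:
  ∫_0^6 −u'' v dx = −[u'(x) v(x)]_0^6 + ∫_0^6 u'(x) v'(x) dx.
Thus ∫_0^6 u'(x) v'(x) dx = ∫_0^6 f(x) v(x) dx + [u'(x) v(x)]_0^6.
Choose V so that boundary terms are either known or forced to vanish.
u has inhomogeneous Neumann u'(0) = 1, u'(6) = 0. [u' v]_0^6 = (0)·v(6) − (1)·v(0) = − v(0). Take V = H^1(0, 6); boundary term becomes part of RHS.
Weak formulation: find u (satisfying any essential BC) such that ∫_0^6 u'(x) v'(x) dx = ∫_0^6 f v dx − v(0) for all v ∈ V (Neumann data are natural BCs: they enter the RHS as boundary terms).
Substituting f(x) = -2*x^2 + 2*x + 109/6, the right-hand side is ∫_0^6 (-2*x^2 + 2*x + 109/6) v dx − v(0).
Compatibility check (pure Neumann): taking v ≡ 1 ∈ V gives 0 = ∫_0^6 f dx + (0) − (1), i.e. ∫_0^6 f dx must equal u'(0) − u'(6) = 1. Indeed ∫_0^6 (-2*x^2 + 2*x + 109/6) dx = 1, so the data are compatible. The solution is then unique only up to an additive constant (fix it e.g. by requiring ∫_0^6 u dx = 0).


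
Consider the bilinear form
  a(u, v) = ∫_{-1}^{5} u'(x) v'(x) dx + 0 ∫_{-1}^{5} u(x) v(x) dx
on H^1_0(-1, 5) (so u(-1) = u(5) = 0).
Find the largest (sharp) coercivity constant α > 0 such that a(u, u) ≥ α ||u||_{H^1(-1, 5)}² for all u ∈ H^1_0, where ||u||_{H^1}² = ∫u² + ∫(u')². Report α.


α = π^2/(π^2 + 36)

Coercivity of a(·,·) on H^1_0(-1, 5) means a(u, u) ≥ α ||u||_{H^1}² for every u ∈ H^1_0.
The interval has length L = 6, and Poincaré/coercivity depend only on L. Here a(u, u) = ∫(u')² + (0)·∫u².
Here c = 0, so a(u,u) = ∫(u')² alone. The condition a(u,u) ≥ α||u||_{H^1}² reads (1−α)∫(u')² ≥ (α−c)∫u². Any admissible α is ≤ 1 (rapidly oscillating u have ∫u²/∫(u')² → 0), and α = 1 would force 0 ≥ (1−c)∫u², impossible since c < 1; so 1−α > 0. By the sharp Poincaré inequality on H^1_0 of an interval of length L, ∫(u')² ≥ (π/L)²∫u² with equality for the first sine mode sin(π(x−x₀)/L) (x₀ the left endpoint), so the inequality holds for all u iff (1−α)(π/L)² ≥ α − c, i.e. α ≤ ((π/L)² + c)/((π/L)² + 1) = (1 + c(L/π)²)/(1 + (L/π)²). (Direct route, valid since c ≤ 0: Poincaré gives c∫u² ≥ c(L/π)²∫(u')², so a(u,u) ≥ (1 + c(L/π)²)∫(u')², while ||u||_{H^1}² ≤ (1 + (L/π)²)∫(u')²; dividing yields the same α.) With (π/L)² = π^2/36 and c = 0, the largest admissible constant is α = ((π/L)² + c)/((π/L)² + 1).
Simplifying, α = π^2/(π^2 + 36).


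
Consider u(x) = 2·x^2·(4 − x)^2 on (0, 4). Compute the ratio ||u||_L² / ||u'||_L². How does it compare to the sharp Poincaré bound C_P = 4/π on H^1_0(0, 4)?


||u||_L² / ||u'||_L² = 2*sqrt(3)/3 < C_P = 4/π.

u(x) = 2·x^2·(4 − x)^2, so u'(x) = 8*x*(x - 4)*(x - 2).
u(x) = 2·x^2·(4 − x)^2 vanishes at x = 0 and x = 4, so u ∈ H^1_0(0, 4). Differentiate via the product rule and integrate the resulting polynomials term by term.
  ∫_0^4 u² dx = ∫_0^4 (4*x^8 - 64*x^7 + 384*x^6 - 1024*x^5 + 1024*x^4) dx. Term by term:
    ∫_0^4 4*x^8 dx = 1048576/9;  ∫_0^4 -64*x^7 dx = -524288;  ∫_0^4 384*x^6 dx = 6291456/7;
    ∫_0^4 -1024*x^5 dx = -2097152/3;  ∫_0^4 1024*x^4 dx = 1048576/5.
  Sum: 1048576/9 − 524288 + 6291456/7 − 2097152/3 + 1048576/5 = 524288/315.
  ∫_0^4 (u')² dx = ∫_0^4 (64*x^6 - 768*x^5 + 3328*x^4 - 6144*x^3 + 4096*x^2) dx. Term by term:
    ∫_0^4 64*x^6 dx = 1048576/7;  ∫_0^4 -768*x^5 dx = -524288;  ∫_0^4 3328*x^4 dx = 3407872/5;
    ∫_0^4 -6144*x^3 dx = -393216;  ∫_0^4 4096*x^2 dx = 262144/3.
  Sum: 1048576/7 − 524288 + 3407872/5 − 393216 + 262144/3 = 131072/105.
∫_0^4 u² dx = 524288/315, so ||u||_L² = 512*sqrt(70)/105.
∫_0^4 (u')² dx = 131072/105, so ||u'||_L² = 256*sqrt(210)/105.
Ratio ||u||_L² / ||u'||_L² = 2*sqrt(3)/3.
Sharp Poincaré constant on H^1_0(0, 4) is C_P = L/π = 4/π, achieved by sin(π/4·x).
A polynomial bump cannot attain the sharp Poincaré constant (only the first sine eigenfunction does), so the ratio is strictly less than C_P, consistent with ||u||_L² ≤ C_P ||u'||_L².


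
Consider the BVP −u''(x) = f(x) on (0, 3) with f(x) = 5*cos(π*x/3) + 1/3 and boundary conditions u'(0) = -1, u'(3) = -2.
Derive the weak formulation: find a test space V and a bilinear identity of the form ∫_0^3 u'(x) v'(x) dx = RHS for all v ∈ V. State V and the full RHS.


V = H^1(0, 3) (v unrestricted at boundary; u is determined up to an additive constant); weak form: ∫_0^3 u'v' dx = ∫_0^3 (5*cos(π*x/3) + 1/3) v dx − 2·v(3) + v(0) for all v ∈ V.

Multiply both sides by a test function v and integrate from 0 to 3:
  ∫_0^3 −u''(x) v(x) dx = ∫_0^3 f(x) v(x) dx.
Integrate the LHS by parts once:
  ∫_0^3 −u'' v dx = −[u'(x) v(x)]_0^3 + ∫_0^3 u'(x) v'(x) dx.
Thus ∫_0^3 u'(x) v'(x) dx = ∫_0^3 f(x) v(x) dx + [u'(x) v(x)]_0^3.
Choose V so that boundary terms are either known or forced to vanish.
u has inhomogeneous Neumann u'(0) = -1, u'(3) = -2. [u' v]_0^3 = (-2)·v(3) − (-1)·v(0) = − 2·v(3) + v(0). Take V = H^1(0, 3); boundary term becomes part of RHS.
Weak formulation: find u (satisfying any essential BC) such that ∫_0^3 u'(x) v'(x) dx = ∫_0^3 f v dx − 2·v(3) + v(0) for all v ∈ V (Neumann data are natural BCs: they enter the RHS as boundary terms).
Substituting f(x) = 5*cos(π*x/3) + 1/3, the right-hand side is ∫_0^3 (5*cos(π*x/3) + 1/3) v dx − 2·v(3) + v(0).
Compatibility check (pure Neumann): taking v ≡ 1 ∈ V gives 0 = ∫_0^3 f dx + (-2) − (-1), i.e. ∫_0^3 f dx must equal u'(0) − u'(3) = 1. Indeed ∫_0^3 (5*cos(π*x/3) + 1/3) dx = 1, so the data are compatible. The solution is then unique only up to an additive constant (fix it e.g. by requiring ∫_0^3 u dx = 0).


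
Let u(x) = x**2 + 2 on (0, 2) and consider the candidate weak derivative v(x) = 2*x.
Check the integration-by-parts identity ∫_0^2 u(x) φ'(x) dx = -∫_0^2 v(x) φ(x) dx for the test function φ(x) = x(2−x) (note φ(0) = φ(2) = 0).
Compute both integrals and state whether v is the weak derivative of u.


LHS = -8/3, RHS = -8/3. Yes, v = u' weakly.

u(x) = x**2 + 2, classical derivative u'(x) = 2*x.
φ(x) = x(2−x), so φ'(x) = 2 - 2*x.
Note φ(0) = φ(2) = 0, so the boundary term u·φ vanishes.
LHS = ∫_0^2 u(x) φ'(x) dx = ∫_0^2 (-2*x^3 + 2*x^2 - 4*x + 4) dx. Term by term:
  ∫_0^2 -2*x^3 dx = -8;  ∫_0^2 2*x^2 dx = 16/3;  ∫_0^2 -4*x dx = -8;
  ∫_0^2 4 dx = 8.
Sum: -8 + 16/3 − 8 + 8 = -8/3.
So LHS = -8/3.
∫_0^2 v(x) φ(x) dx = ∫_0^2 (-2*x^3 + 4*x^2) dx. Term by term:
  ∫_0^2 -2*x^3 dx = -8;  ∫_0^2 4*x^2 dx = 32/3.
Sum: -8 + 32/3 = 8/3.
So RHS = -∫_0^2 v(x) φ(x) dx = -8/3.
LHS = RHS, so the identity holds for this test φ.
Moreover u is smooth here and v(x) = u'(x) = 2*x pointwise, so the identity holds for every test function. Hence v is the weak derivative of u.


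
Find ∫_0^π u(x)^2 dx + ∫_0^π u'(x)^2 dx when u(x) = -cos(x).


||u||_{H^1(0,π)}^2 = π

u'(x) = sin(x).
Expand u² and (u')² and integrate term by term on (0, π), using: for integers n ≥ 1, ∫_0^π sin²(nx) dx = ∫_0^π cos²(nx) dx = π/2; for n ≠ n', ∫_0^π sin(nx)sin(n'x) dx = ∫_0^π cos(nx)cos(n'x) dx = 0; and by product-to-sum, ∫_0^π sin(nx)cos(n'x) dx = ½∫_0^π [sin((n+n')x) + sin((n−n')x)] dx, which is 0 when n+n' is even and 2n/(n²−n'²) when n+n' is odd (it need not vanish on (0, π)).
  u² squared terms: (-1)²·∫cos(x)² dx = 1·π/2 = π/2.
  So ∫_0^π u² dx = π/2.
  (u')² squared terms: (1)²·∫sin(x)² dx = 1·π/2 = π/2.
  So ∫_0^π (u')² dx = π/2.
||u||_{H^1}^2 = (π/2) + (π/2) = π.


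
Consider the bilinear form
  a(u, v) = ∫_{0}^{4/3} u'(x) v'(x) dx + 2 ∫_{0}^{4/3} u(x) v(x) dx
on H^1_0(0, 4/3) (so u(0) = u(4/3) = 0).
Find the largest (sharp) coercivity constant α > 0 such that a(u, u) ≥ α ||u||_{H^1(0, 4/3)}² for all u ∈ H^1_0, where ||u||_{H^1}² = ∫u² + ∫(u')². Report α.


α = 1

Coercivity of a(·,·) on H^1_0(0, 4/3) means a(u, u) ≥ α ||u||_{H^1}² for every u ∈ H^1_0.
The interval has length L = 4/3, and Poincaré/coercivity depend only on L. Here a(u, u) = ∫(u')² + (2)·∫u².
Here c = 2 ≥ 1, so a(u,u) = ∫(u')² + c∫u² ≥ ∫(u')² + ∫u² = ||u||_{H^1}², i.e. α = 1 works. No larger α is possible: a(u,u) ≥ α||u||_{H^1}² means (1−α)∫(u')² ≥ (α−c)∫u², and for the modes u_n = sin(nπ(x−x₀)/L) (x₀ the left endpoint) one has ∫u_n²/∫(u_n')² = (L/(nπ))² → 0, so a(u_n,u_n)/||u_n||_{H^1}² → 1. Hence the optimal constant is α = 1.
Therefore α = 1.


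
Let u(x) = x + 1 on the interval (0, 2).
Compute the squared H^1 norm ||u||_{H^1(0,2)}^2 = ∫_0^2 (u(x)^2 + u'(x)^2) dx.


||u||_{H^1}^2 = 32/3

The H^1 norm (squared) on an interval (0, L) is
  ||u||_{H^1}^2 = ∫_0^L u(x)^2 dx + ∫_0^L u'(x)^2 dx.
Compute u'(x) = 1.
Then u(x)^2 = x**2 + 2*x + 1 and u'(x)^2 = 1.
Integrate each monomial from 0 to 2 using ∫_0^2 c·x^n dx = c·2^(n+1)/(n+1):
  ∫_0^2 u(x)^2 dx = ∫_0^2 (x^2 + 2*x + 1) dx. Term by term:
    ∫_0^2 x^2 dx = 8/3;  ∫_0^2 2*x dx = 4;  ∫_0^2 1 dx = 2.
  Sum: 8/3 + 4 + 2 = 26/3.
  ∫_0^2 u'(x)^2 dx = ∫_0^2 (1) dx. Term by term:
    ∫_0^2 1 dx = 2.
Adding: ||u||_{H^1}^2 = 26/3 + 2 = 32/3.


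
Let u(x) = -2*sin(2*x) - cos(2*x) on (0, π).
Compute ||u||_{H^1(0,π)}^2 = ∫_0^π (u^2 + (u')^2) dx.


||u||_{H^1(0,π)}^2 = 25*π/2

u'(x) = 2*sin(2*x) - 4*cos(2*x).
Expand u² and (u')² and integrate term by term on (0, π), using: for integers n ≥ 1, ∫_0^π sin²(nx) dx = ∫_0^π cos²(nx) dx = π/2; for n ≠ n', ∫_0^π sin(nx)sin(n'x) dx = ∫_0^π cos(nx)cos(n'x) dx = 0; and by product-to-sum, ∫_0^π sin(nx)cos(n'x) dx = ½∫_0^π [sin((n+n')x) + sin((n−n')x)] dx, which is 0 when n+n' is even and 2n/(n²−n'²) when n+n' is odd (it need not vanish on (0, π)).
  u² squared terms: (-1)²·∫cos(2x)² dx = 1·π/2 = π/2;  (-2)²·∫sin(2x)² dx = 4·π/2 = 2*π.
  u² cross terms: 2·(-1)·(-2)·∫cos(2x)·sin(2x) dx = 4·(0) = 0.
  So ∫_0^π u² dx = π/2 + 2*π + 0 = 5*π/2.
  (u')² squared terms: (-4)²·∫cos(2x)² dx = 16·π/2 = 8*π;  (2)²·∫sin(2x)² dx = 4·π/2 = 2*π.
  (u')² cross terms: 2·(-4)·(2)·∫cos(2x)·sin(2x) dx = -16·(0) = 0.
  So ∫_0^π (u')² dx = 8*π + 2*π + 0 = 10*π.
||u||_{H^1}^2 = (5*π/2) + (10*π) = 25*π/2.


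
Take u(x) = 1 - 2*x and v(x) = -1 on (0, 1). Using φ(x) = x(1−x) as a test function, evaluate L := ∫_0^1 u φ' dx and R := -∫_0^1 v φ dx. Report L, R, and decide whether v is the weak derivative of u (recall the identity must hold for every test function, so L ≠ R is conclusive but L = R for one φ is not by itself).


LHS = 1/3, RHS = 1/6. No, v is not the weak derivative of u.

u(x) = 1 - 2*x, classical derivative u'(x) = -2.
φ(x) = x(1−x), so φ'(x) = 1 - 2*x.
Note φ(0) = φ(1) = 0, so the boundary term u·φ vanishes.
LHS = ∫_0^1 u(x) φ'(x) dx = ∫_0^1 (4*x^2 - 4*x + 1) dx. Term by term:
  ∫_0^1 4*x^2 dx = 4/3;  ∫_0^1 -4*x dx = -2;  ∫_0^1 1 dx = 1.
Sum: 4/3 − 2 + 1 = 1/3.
So LHS = 1/3.
∫_0^1 v(x) φ(x) dx = ∫_0^1 (x^2 - x) dx. Term by term:
  ∫_0^1 x^2 dx = 1/3;  ∫_0^1 -x dx = -1/2.
Sum: 1/3 − 1/2 = -1/6.
So RHS = -∫_0^1 v(x) φ(x) dx = 1/6.
LHS − RHS = 1/6 ≠ 0, so the identity fails.
(For a valid weak derivative the identity must hold for EVERY test function, in particular this one. The failure shows v is NOT the weak derivative of u.)
Correct weak derivative would be u'(x) = -2.


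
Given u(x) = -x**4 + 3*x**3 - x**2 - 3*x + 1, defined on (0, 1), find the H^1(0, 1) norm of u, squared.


||u||_{H^1}^2 = 6911/1260

The H^1 norm (squared) on an interval (0, L) is
  ||u||_{H^1}^2 = ∫_0^L u(x)^2 dx + ∫_0^L u'(x)^2 dx.
Compute u'(x) = -4*x**3 + 9*x**2 - 2*x - 3.
Then u(x)^2 = x**8 - 6*x**7 + 11*x**6 - 19*x**4 + 12*x**3 + 7*x**2 - 6*x + 1 and u'(x)^2 = 16*x**6 - 72*x**5 + 97*x**4 - 12*x**3 - 50*x**2 + 12*x + 9.
Integrate each monomial from 0 to 1 using ∫_0^1 c·x^n dx = c·1^(n+1)/(n+1):
  ∫_0^1 u(x)^2 dx = ∫_0^1 (x^8 - 6*x^7 + 11*x^6 - 19*x^4 + 12*x^3 + 7*x^2 - 6*x + 1) dx. Term by term:
    ∫_0^1 x^8 dx = 1/9;  ∫_0^1 -6*x^7 dx = -3/4;  ∫_0^1 11*x^6 dx = 11/7;
    ∫_0^1 -19*x^4 dx = -19/5;  ∫_0^1 12*x^3 dx = 3;  ∫_0^1 7*x^2 dx = 7/3;
    ∫_0^1 -6*x dx = -3;  ∫_0^1 1 dx = 1.
  Sum: 1/9 − 3/4 + 11/7 − 19/5 + 3 + 7/3 − 3 + 1 = 587/1260.
  ∫_0^1 u'(x)^2 dx = ∫_0^1 (16*x^6 - 72*x^5 + 97*x^4 - 12*x^3 - 50*x^2 + 12*x + 9) dx. Term by term:
    ∫_0^1 16*x^6 dx = 16/7;  ∫_0^1 -72*x^5 dx = -12;  ∫_0^1 97*x^4 dx = 97/5;
    ∫_0^1 -12*x^3 dx = -3;  ∫_0^1 -50*x^2 dx = -50/3;  ∫_0^1 12*x dx = 6;
    ∫_0^1 9 dx = 9.
  Sum: 16/7 − 12 + 97/5 − 3 − 50/3 + 6 + 9 = 527/105.
Adding: ||u||_{H^1}^2 = 587/1260 + 527/105 = 6911/1260.


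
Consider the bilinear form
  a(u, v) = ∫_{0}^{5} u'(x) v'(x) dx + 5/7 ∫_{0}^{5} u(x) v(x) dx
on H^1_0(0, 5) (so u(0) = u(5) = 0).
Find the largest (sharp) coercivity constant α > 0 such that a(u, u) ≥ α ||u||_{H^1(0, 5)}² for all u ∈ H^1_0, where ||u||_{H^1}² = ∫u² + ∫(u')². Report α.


α = (π^2 + 125/7)/(π^2 + 25)

Coercivity of a(·,·) on H^1_0(0, 5) means a(u, u) ≥ α ||u||_{H^1}² for every u ∈ H^1_0.
The interval has length L = 5, and Poincaré/coercivity depend only on L. Here a(u, u) = ∫(u')² + (5/7)·∫u².
Here 0 < c = 5/7 < 1. The condition a(u,u) ≥ α||u||_{H^1}² reads (1−α)∫(u')² ≥ (α−c)∫u². Any admissible α is ≤ 1 (rapidly oscillating u have ∫u²/∫(u')² → 0), and α = 1 would force 0 ≥ (1−c)∫u², impossible since c < 1; so 1−α > 0. By the sharp Poincaré inequality on H^1_0 of an interval of length L, ∫(u')² ≥ (π/L)²∫u² with equality for the first sine mode sin(π(x−x₀)/L) (x₀ the left endpoint), so the inequality holds for all u iff (1−α)(π/L)² ≥ α − c, i.e. α ≤ ((π/L)² + c)/((π/L)² + 1) = (1 + c(L/π)²)/(1 + (L/π)²). With (π/L)² = π^2/25 and c = 5/7, the largest admissible constant is α = ((π/L)² + c)/((π/L)² + 1).
Simplifying, α = (π^2 + 125/7)/(π^2 + 25).


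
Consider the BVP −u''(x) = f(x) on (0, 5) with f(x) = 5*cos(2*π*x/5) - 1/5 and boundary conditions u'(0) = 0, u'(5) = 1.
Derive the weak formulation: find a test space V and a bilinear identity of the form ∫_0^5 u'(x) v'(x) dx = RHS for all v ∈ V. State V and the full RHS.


V = H^1(0, 5) (v unrestricted at boundary; u is determined up to an additive constant); weak form: ∫_0^5 u'v' dx = ∫_0^5 (5*cos(2*π*x/5) - 1/5) v dx + v(5) for all v ∈ V.

Multiply both sides by a test function v and integrate from 0 to 5:
  ∫_0^5 −u''(x) v(x) dx = ∫_0^5 f(x) v(x) dx.
Integrate the LHS by parts once:
  ∫_0^5 −u'' v dx = −[u'(x) v(x)]_0^5 + ∫_0^5 u'(x) v'(x) dx.
Thus ∫_0^5 u'(x) v'(x) dx = ∫_0^5 f(x) v(x) dx + [u'(x) v(x)]_0^5.
Choose V so that boundary terms are either known or forced to vanish.
u has inhomogeneous Neumann u'(0) = 0, u'(5) = 1. [u' v]_0^5 = (1)·v(5) − (0)·v(0) = v(5). Take V = H^1(0, 5); boundary term becomes part of RHS.
Weak formulation: find u (satisfying any essential BC) such that ∫_0^5 u'(x) v'(x) dx = ∫_0^5 f v dx + v(5) for all v ∈ V (Neumann data are natural BCs: they enter the RHS as boundary terms).
Substituting f(x) = 5*cos(2*π*x/5) - 1/5, the right-hand side is ∫_0^5 (5*cos(2*π*x/5) - 1/5) v dx + v(5).
Compatibility check (pure Neumann): taking v ≡ 1 ∈ V gives 0 = ∫_0^5 f dx + (1) − (0), i.e. ∫_0^5 f dx must equal u'(0) − u'(5) = -1. Indeed ∫_0^5 (5*cos(2*π*x/5) - 1/5) dx = -1, so the data are compatible. The solution is then unique only up to an additive constant (fix it e.g. by requiring ∫_0^5 u dx = 0).


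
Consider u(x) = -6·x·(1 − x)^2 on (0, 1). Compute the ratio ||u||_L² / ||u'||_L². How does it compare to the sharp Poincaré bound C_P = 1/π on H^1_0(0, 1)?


||u||_L² / ||u'||_L² = sqrt(14)/14 < C_P = 1/π.

u(x) = -6·x·(1 − x)^2, so u'(x) = 6*(1 - 3*x)*(x - 1).
u(x) = -6·x·(1 − x)^2 vanishes at x = 0 and x = 1, so u ∈ H^1_0(0, 1). Differentiate via the product rule and integrate the resulting polynomials term by term.
  ∫_0^1 u² dx = ∫_0^1 (36*x^6 - 144*x^5 + 216*x^4 - 144*x^3 + 36*x^2) dx. Term by term:
    ∫_0^1 36*x^6 dx = 36/7;  ∫_0^1 -144*x^5 dx = -24;  ∫_0^1 216*x^4 dx = 216/5;
    ∫_0^1 -144*x^3 dx = -36;  ∫_0^1 36*x^2 dx = 12.
  Sum: 36/7 − 24 + 216/5 − 36 + 12 = 12/35.
  ∫_0^1 (u')² dx = ∫_0^1 (324*x^4 - 864*x^3 + 792*x^2 - 288*x + 36) dx. Term by term:
    ∫_0^1 324*x^4 dx = 324/5;  ∫_0^1 -864*x^3 dx = -216;  ∫_0^1 792*x^2 dx = 264;
    ∫_0^1 -288*x dx = -144;  ∫_0^1 36 dx = 36.
  Sum: 324/5 − 216 + 264 − 144 + 36 = 24/5.
∫_0^1 u² dx = 12/35, so ||u||_L² = 2*sqrt(105)/35.
∫_0^1 (u')² dx = 24/5, so ||u'||_L² = 2*sqrt(30)/5.
Ratio ||u||_L² / ||u'||_L² = sqrt(14)/14.
Sharp Poincaré constant on H^1_0(0, 1) is C_P = L/π = 1/π, achieved by sin(π·x).
A polynomial bump cannot attain the sharp Poincaré constant (only the first sine eigenfunction does), so the ratio is strictly less than C_P, consistent with ||u||_L² ≤ C_P ||u'||_L².


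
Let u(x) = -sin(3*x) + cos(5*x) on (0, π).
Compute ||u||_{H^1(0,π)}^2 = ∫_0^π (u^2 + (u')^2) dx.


||u||_{H^1(0,π)}^2 = 18*π

u'(x) = -5*sin(5*x) - 3*cos(3*x).
Expand u² and (u')² and integrate term by term on (0, π), using: for integers n ≥ 1, ∫_0^π sin²(nx) dx = ∫_0^π cos²(nx) dx = π/2; for n ≠ n', ∫_0^π sin(nx)sin(n'x) dx = ∫_0^π cos(nx)cos(n'x) dx = 0; and by product-to-sum, ∫_0^π sin(nx)cos(n'x) dx = ½∫_0^π [sin((n+n')x) + sin((n−n')x)] dx, which is 0 when n+n' is even and 2n/(n²−n'²) when n+n' is odd (it need not vanish on (0, π)).
  u² squared terms: (-1)²·∫sin(3x)² dx = 1·π/2 = π/2;  (1)²·∫cos(5x)² dx = 1·π/2 = π/2.
  u² cross terms: 2·(-1)·(1)·∫sin(3x)·cos(5x) dx = -2·(0) = 0.
  So ∫_0^π u² dx = π/2 + π/2 + 0 = π.
  (u')² squared terms: (-5)²·∫sin(5x)² dx = 25·π/2 = 25*π/2;  (-3)²·∫cos(3x)² dx = 9·π/2 = 9*π/2.
  (u')² cross terms: 2·(-5)·(-3)·∫sin(5x)·cos(3x) dx = 30·(0) = 0.
  So ∫_0^π (u')² dx = 25*π/2 + 9*π/2 + 0 = 17*π.
||u||_{H^1}^2 = (π) + (17*π) = 18*π.


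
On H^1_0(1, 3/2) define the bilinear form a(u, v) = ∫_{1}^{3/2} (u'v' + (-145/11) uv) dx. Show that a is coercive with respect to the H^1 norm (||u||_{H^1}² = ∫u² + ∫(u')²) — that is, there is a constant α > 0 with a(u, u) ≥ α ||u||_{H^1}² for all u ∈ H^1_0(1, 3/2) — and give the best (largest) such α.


α = (-145 + 44*π^2)/(11*(1 + 4*π^2))

Coercivity of a(·,·) on H^1_0(1, 3/2) means a(u, u) ≥ α ||u||_{H^1}² for every u ∈ H^1_0.
The interval has length L = 1/2, and Poincaré/coercivity depend only on L. Here a(u, u) = ∫(u')² + (-145/11)·∫u².
Here c = -145/11 < 0 with |c| < (π/L)² = 4*π^2, so coercivity still holds. The condition a(u,u) ≥ α||u||_{H^1}² reads (1−α)∫(u')² ≥ (α−c)∫u². Any admissible α is ≤ 1 (rapidly oscillating u have ∫u²/∫(u')² → 0), and α = 1 would force 0 ≥ (1−c)∫u², impossible since c < 1; so 1−α > 0. By the sharp Poincaré inequality on H^1_0 of an interval of length L, ∫(u')² ≥ (π/L)²∫u² with equality for the first sine mode sin(π(x−x₀)/L) (x₀ the left endpoint), so the inequality holds for all u iff (1−α)(π/L)² ≥ α − c, i.e. α ≤ ((π/L)² + c)/((π/L)² + 1) = (1 + c(L/π)²)/(1 + (L/π)²). (Direct route, valid since c ≤ 0: Poincaré gives c∫u² ≥ c(L/π)²∫(u')², so a(u,u) ≥ (1 + c(L/π)²)∫(u')², while ||u||_{H^1}² ≤ (1 + (L/π)²)∫(u')²; dividing yields the same α.) With (π/L)² = 4*π^2 and c = -145/11, the largest admissible constant is α = ((π/L)² + c)/((π/L)² + 1).
Simplifying, α = (-145 + 44*π^2)/(11*(1 + 4*π^2)).
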